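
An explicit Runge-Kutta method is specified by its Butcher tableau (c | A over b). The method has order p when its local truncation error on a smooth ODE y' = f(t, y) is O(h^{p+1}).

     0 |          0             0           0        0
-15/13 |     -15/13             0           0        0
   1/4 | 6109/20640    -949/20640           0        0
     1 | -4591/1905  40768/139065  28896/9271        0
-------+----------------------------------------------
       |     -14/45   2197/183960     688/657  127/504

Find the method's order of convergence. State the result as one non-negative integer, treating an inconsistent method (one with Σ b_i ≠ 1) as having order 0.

4

b = (-14/45, 2197/183960, 688/657, 127/504)
c = (0, -15/13, 1/4, 1)
Ac = (0, 0, 73/1376, 56/127)
Σ b_i: (-14/45)·1 + 2197/183960·1 + 688/657·1 + 127/504·1 = 1 ✓
b·c: 2197/183960·(-15/13) + 688/657·1/4 + 127/504·1 = 1/2 ✓
b·c²: 2197/183960·225/169 + 688/657·1/16 + 127/504·1 = 1/3 ✓
b·Ac: 688/657·73/1376 + 127/504·56/127 = 1/6 ✓
b·c³: 2197/183960·(-3375/2197) + 688/657·1/64 + 127/504·1 = 1/4 ✓
b·(c∘Ac): 688/657·73/5504 + 127/504·56/127 = 1/8 ✓
b·Ac²: 688/657·(-1095/17888) + 127/504·966/1651 = 1/12 ✓
b·A²c: 127/504·21/127 = 1/24 ✓; 4 stages ⇒ order 4.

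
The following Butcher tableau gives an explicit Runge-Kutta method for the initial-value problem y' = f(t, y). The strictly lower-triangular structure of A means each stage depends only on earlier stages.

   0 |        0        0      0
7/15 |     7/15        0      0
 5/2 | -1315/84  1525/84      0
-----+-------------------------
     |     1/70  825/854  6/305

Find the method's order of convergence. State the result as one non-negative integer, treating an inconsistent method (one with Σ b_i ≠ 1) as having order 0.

3

b = (1/70, 825/854, 6/305)
c = (0, 7/15, 5/2)
Ac = (0, 0, 305/36)
Σ b_i: 1/70·1 + 825/854·1 + 6/305·1 = 1 ✓
b·c: 825/854·7/15 + 6/305·5/2 = 1/2 ✓
b·c²: 825/854·49/225 + 6/305·25/4 = 1/3 ✓
b·Ac: 6/305·305/36 = 1/6 ✓; 3 stages ⇒ order 3.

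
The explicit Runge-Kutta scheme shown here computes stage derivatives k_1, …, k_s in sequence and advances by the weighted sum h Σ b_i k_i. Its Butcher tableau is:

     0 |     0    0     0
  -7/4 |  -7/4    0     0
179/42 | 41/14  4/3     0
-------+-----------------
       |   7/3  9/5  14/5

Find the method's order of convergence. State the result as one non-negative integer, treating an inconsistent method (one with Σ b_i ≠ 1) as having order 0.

0

b = (7/3, 9/5, 14/5)
c = (0, -7/4, 179/42)
Ac = (0, 0, -7/3)
Σ b_i: 7/3·1 + 9/5·1 + 14/5·1 = 104/15 ≠ 1 ⇒ order 0.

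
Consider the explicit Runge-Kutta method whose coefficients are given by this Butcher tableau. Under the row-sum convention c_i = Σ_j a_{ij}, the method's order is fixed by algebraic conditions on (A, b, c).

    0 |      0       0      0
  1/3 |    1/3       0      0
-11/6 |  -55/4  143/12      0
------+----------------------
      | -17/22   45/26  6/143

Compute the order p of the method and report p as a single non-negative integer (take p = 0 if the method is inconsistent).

b = (-17/22, 45/26, 6/143)
c = (0, 1/3, -11/6)
Ac = (0, 0, 143/36)
Σ b_i: (-17/22)·1 + 45/26·1 + 6/143·1 = 1 ✓
b·c: 45/26·1/3 + 6/143·(-11/6) = 1/2 ✓
b·c²: 45/26·1/9 + 6/143·121/36 = 1/3 ✓
b·Ac: 6/143·143/36 = 1/6 ✓; 3 stages ⇒ order 3.

3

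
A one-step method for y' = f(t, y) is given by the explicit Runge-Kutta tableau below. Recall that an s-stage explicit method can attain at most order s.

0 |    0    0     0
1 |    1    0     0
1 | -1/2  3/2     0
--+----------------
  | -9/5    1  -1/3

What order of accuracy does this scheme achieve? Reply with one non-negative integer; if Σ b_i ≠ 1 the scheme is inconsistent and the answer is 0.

0

b = (-9/5, 1, -1/3)
c = (0, 1, 1)
Ac = (0, 0, 3/2)
Σ b_i: (-9/5)·1 + 1·1 + (-1/3)·1 = -17/15 ≠ 1 ⇒ order 0.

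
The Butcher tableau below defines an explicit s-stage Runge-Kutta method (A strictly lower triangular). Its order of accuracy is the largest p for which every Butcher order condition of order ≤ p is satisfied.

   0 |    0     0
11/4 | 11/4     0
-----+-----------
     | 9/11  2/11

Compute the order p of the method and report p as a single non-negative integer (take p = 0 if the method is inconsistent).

2

b = (9/11, 2/11)
c = (0, 11/4)
Σ b_i: 9/11·1 + 2/11·1 = 1 ✓
b·c: 2/11·11/4 = 1/2 ✓; 2 stages ⇒ order 2.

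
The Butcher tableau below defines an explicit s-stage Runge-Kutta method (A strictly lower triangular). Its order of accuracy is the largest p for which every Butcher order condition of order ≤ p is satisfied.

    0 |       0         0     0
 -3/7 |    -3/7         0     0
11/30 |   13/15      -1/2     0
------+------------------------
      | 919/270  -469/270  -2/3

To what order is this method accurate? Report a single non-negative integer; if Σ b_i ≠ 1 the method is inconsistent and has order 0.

2

b = (919/270, -469/270, -2/3)
c = (0, -3/7, 11/30)
Ac = (0, 0, 3/14)
Σ b_i: 919/270·1 + (-469/270)·1 + (-2/3)·1 = 1 ✓
b·c: (-469/270)·(-3/7) + (-2/3)·11/30 = 1/2 ✓
b·c²: (-469/270)·9/49 + (-2/3)·121/900 = -1931/4725 ≠ 1/3 ⇒ order 2.
b·Ac: (-2/3)·3/14 = -1/7 ≠ 1/6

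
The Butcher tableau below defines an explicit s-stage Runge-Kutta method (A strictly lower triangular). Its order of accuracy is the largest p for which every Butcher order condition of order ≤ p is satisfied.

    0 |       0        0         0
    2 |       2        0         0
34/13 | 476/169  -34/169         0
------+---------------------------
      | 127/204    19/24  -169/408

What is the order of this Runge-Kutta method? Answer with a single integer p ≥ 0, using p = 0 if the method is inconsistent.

b = (127/204, 19/24, -169/408)
c = (0, 2, 34/13)
Ac = (0, 0, -68/169)
Σ b_i: 127/204·1 + 19/24·1 + (-169/408)·1 = 1 ✓
b·c: 19/24·2 + (-169/408)·34/13 = 1/2 ✓
b·c²: 19/24·4 + (-169/408)·1156/169 = 1/3 ✓
b·Ac: (-169/408)·(-68/169) = 1/6 ✓; 3 stages ⇒ order 3.

3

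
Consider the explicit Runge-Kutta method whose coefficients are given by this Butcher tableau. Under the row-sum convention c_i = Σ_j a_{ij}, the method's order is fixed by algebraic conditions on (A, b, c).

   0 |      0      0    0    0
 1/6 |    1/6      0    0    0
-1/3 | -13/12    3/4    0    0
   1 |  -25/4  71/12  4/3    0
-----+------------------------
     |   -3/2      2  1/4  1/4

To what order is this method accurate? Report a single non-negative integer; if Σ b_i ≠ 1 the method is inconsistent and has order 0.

b = (-3/2, 2, 1/4, 1/4)
c = (0, 1/6, -1/3, 1)
Ac = (0, 0, 1/8, 13/24)
Σ b_i: (-3/2)·1 + 2·1 + 1/4·1 + 1/4·1 = 1 ✓
b·c: 2·1/6 + 1/4·(-1/3) + 1/4·1 = 1/2 ✓
b·c²: 2·1/36 + 1/4·1/9 + 1/4·1 = 1/3 ✓
b·Ac: 1/4·1/8 + 1/4·13/24 = 1/6 ✓
b·c³: 2·1/216 + 1/4·(-1/27) + 1/4·1 = 1/4 ✓
b·(c∘Ac): 1/4·(-1/24) + 1/4·13/24 = 1/8 ✓
b·Ac²: 1/4·1/48 + 1/4·5/16 = 1/12 ✓
b·A²c: 1/4·1/6 = 1/24 ✓; 4 stages ⇒ order 4.

4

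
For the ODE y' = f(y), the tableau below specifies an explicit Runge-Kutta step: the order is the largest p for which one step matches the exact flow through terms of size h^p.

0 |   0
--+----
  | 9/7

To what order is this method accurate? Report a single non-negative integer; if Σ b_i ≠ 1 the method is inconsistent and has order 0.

0

b = (9/7)
c = (0)
Σ b_i: 9/7·1 = 9/7 ≠ 1 ⇒ order 0.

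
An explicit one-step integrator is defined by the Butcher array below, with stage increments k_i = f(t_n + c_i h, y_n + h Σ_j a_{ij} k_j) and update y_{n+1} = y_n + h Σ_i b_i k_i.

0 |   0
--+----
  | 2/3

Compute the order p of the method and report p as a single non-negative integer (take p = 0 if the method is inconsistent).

b = (2/3)
c = (0)
Σ b_i: 2/3·1 = 2/3 ≠ 1 ⇒ order 0.

0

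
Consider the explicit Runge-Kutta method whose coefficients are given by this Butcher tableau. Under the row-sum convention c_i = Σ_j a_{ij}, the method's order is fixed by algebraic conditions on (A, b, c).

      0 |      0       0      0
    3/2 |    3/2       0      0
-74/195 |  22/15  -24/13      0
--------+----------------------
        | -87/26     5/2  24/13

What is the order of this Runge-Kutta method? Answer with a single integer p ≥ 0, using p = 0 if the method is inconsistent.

1

b = (-87/26, 5/2, 24/13)
c = (0, 3/2, -74/195)
Ac = (0, 0, -36/13)
Σ b_i: (-87/26)·1 + 5/2·1 + 24/13·1 = 1 ✓
b·c: 5/2·3/2 + 24/13·(-74/195) = 10307/3380 ≠ 1/2 ⇒ order 1.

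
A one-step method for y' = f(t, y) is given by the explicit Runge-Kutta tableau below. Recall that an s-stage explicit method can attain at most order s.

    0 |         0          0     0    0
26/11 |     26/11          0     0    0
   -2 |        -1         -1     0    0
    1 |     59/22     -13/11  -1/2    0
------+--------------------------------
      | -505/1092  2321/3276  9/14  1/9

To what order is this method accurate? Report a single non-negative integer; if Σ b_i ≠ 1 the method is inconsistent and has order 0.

b = (-505/1092, 2321/3276, 9/14, 1/9)
c = (0, 26/11, -2, 1)
Ac = (0, 0, -26/11, -217/121)
Σ b_i: (-505/1092)·1 + 2321/3276·1 + 9/14·1 + 1/9·1 = 1 ✓
b·c: 2321/3276·26/11 + 9/14·(-2) + 1/9·1 = 1/2 ✓
b·c²: 2321/3276·676/121 + 9/14·4 + 1/9·1 = 1534/231 ≠ 1/3 ⇒ order 2.
b·Ac: 9/14·(-26/11) + 1/9·(-217/121) = -13102/7623 ≠ 1/6

2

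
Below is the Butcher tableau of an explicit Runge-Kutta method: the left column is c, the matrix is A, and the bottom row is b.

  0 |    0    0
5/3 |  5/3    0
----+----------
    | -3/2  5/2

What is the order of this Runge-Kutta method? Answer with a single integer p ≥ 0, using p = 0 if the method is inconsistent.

b = (-3/2, 5/2)
c = (0, 5/3)
Σ b_i: (-3/2)·1 + 5/2·1 = 1 ✓
b·c: 5/2·5/3 = 25/6 ≠ 1/2 ⇒ order 1.

1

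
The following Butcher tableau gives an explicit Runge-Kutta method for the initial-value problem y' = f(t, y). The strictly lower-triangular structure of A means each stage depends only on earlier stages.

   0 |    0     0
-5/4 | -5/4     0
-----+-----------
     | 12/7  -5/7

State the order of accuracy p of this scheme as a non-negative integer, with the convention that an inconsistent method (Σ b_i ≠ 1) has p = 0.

b = (12/7, -5/7)
c = (0, -5/4)
Σ b_i: 12/7·1 + (-5/7)·1 = 1 ✓
b·c: (-5/7)·(-5/4) = 25/28 ≠ 1/2 ⇒ order 1.

1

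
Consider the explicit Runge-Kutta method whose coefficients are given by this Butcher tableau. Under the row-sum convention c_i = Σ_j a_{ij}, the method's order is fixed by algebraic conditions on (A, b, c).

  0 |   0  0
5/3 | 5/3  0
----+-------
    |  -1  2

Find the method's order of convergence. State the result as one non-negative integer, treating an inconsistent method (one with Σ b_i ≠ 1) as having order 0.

b = (-1, 2)
c = (0, 5/3)
Σ b_i: (-1)·1 + 2·1 = 1 ✓
b·c: 2·5/3 = 10/3 ≠ 1/2 ⇒ order 1.

1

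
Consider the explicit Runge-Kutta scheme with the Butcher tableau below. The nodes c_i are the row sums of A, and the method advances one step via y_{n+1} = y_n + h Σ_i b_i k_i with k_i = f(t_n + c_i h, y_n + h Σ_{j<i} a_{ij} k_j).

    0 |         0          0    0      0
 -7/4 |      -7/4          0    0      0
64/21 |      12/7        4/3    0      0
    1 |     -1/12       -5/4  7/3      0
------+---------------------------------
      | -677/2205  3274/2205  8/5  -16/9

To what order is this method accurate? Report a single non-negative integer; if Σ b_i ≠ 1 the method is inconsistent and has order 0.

b = (-677/2205, 3274/2205, 8/5, -16/9)
c = (0, -7/4, 64/21, 1)
Ac = (0, 0, -7/3, 1339/144)
Σ b_i: (-677/2205)·1 + 3274/2205·1 + 8/5·1 + (-16/9)·1 = 1 ✓
b·c: 3274/2205·(-7/4) + 8/5·64/21 + (-16/9)·1 = 1/2 ✓
b·c²: 3274/2205·49/16 + 8/5·4096/441 + (-16/9)·1 = 310997/17640 ≠ 1/3 ⇒ order 2.
b·Ac: 8/5·(-7/3) + (-16/9)·1339/144 = -8207/405 ≠ 1/6

2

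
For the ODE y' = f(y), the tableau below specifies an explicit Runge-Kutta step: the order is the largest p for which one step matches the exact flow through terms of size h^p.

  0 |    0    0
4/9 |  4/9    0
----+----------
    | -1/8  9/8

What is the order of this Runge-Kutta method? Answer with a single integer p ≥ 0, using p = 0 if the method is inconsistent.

2

b = (-1/8, 9/8)
c = (0, 4/9)
Σ b_i: (-1/8)·1 + 9/8·1 = 1 ✓
b·c: 9/8·4/9 = 1/2 ✓; 2 stages ⇒ order 2.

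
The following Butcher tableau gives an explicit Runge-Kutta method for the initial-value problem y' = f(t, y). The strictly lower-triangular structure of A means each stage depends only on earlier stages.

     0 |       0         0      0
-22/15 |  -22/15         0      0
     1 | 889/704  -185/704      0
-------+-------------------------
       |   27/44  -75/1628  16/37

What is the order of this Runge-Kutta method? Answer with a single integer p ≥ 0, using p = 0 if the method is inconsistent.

3

b = (27/44, -75/1628, 16/37)
c = (0, -22/15, 1)
Ac = (0, 0, 37/96)
Σ b_i: 27/44·1 + (-75/1628)·1 + 16/37·1 = 1 ✓
b·c: (-75/1628)·(-22/15) + 16/37·1 = 1/2 ✓
b·c²: (-75/1628)·484/225 + 16/37·1 = 1/3 ✓
b·Ac: 16/37·37/96 = 1/6 ✓; 3 stages ⇒ order 3.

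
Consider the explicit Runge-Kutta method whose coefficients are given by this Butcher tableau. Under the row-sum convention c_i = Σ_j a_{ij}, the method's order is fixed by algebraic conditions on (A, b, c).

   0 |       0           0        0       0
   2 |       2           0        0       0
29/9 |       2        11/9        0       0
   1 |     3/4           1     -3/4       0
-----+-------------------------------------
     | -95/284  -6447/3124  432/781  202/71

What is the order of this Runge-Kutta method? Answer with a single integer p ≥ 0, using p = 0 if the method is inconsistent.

3

b = (-95/284, -6447/3124, 432/781, 202/71)
c = (0, 2, 29/9, 1)
Ac = (0, 0, 22/9, -5/12)
Σ b_i: (-95/284)·1 + (-6447/3124)·1 + 432/781·1 + 202/71·1 = 1 ✓
b·c: (-6447/3124)·2 + 432/781·29/9 + 202/71·1 = 1/2 ✓
b·c²: (-6447/3124)·4 + 432/781·841/81 + 202/71·1 = 1/3 ✓
b·Ac: 432/781·22/9 + 202/71·(-5/12) = 1/6 ✓
b·c³: (-6447/3124)·8 + 432/781·24389/729 + 202/71·1 = 9280/1917 ≠ 1/4 ⇒ order 3.
b·(c∘Ac): 432/781·638/81 + 202/71·(-5/12) = 1351/426 ≠ 1/8
b·Ac²: 432/781·44/9 + 202/71·(-409/108) = -30941/3834 ≠ 1/12
b·A²c: 202/71·(-11/6) = -1111/213 ≠ 1/24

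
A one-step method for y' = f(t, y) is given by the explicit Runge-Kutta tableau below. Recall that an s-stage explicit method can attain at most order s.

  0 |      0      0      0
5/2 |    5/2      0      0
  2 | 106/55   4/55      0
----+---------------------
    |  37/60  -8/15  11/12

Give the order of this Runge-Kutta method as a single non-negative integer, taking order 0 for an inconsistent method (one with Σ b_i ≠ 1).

3

b = (37/60, -8/15, 11/12)
c = (0, 5/2, 2)
Ac = (0, 0, 2/11)
Σ b_i: 37/60·1 + (-8/15)·1 + 11/12·1 = 1 ✓
b·c: (-8/15)·5/2 + 11/12·2 = 1/2 ✓
b·c²: (-8/15)·25/4 + 11/12·4 = 1/3 ✓
b·Ac: 11/12·2/11 = 1/6 ✓; 3 stages ⇒ order 3.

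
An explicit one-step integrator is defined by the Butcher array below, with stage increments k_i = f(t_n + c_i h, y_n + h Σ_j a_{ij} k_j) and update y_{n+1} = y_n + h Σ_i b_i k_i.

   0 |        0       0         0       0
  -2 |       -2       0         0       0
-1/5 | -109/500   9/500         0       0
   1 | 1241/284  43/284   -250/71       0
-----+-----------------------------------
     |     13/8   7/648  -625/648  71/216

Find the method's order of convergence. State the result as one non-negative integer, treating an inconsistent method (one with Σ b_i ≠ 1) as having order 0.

4

b = (13/8, 7/648, -625/648, 71/216)
c = (0, -2, -1/5, 1)
Ac = (0, 0, -9/250, 57/142)
Σ b_i: 13/8·1 + 7/648·1 + (-625/648)·1 + 71/216·1 = 1 ✓
b·c: 7/648·(-2) + (-625/648)·(-1/5) + 71/216·1 = 1/2 ✓
b·c²: 7/648·4 + (-625/648)·1/25 + 71/216·1 = 1/3 ✓
b·Ac: (-625/648)·(-9/250) + 71/216·57/142 = 1/6 ✓
b·c³: 7/648·(-8) + (-625/648)·(-1/125) + 71/216·1 = 1/4 ✓
b·(c∘Ac): (-625/648)·9/1250 + 71/216·57/142 = 1/8 ✓
b·Ac²: (-625/648)·9/125 + 71/216·33/71 = 1/12 ✓
b·A²c: 71/216·9/71 = 1/24 ✓; 4 stages ⇒ order 4.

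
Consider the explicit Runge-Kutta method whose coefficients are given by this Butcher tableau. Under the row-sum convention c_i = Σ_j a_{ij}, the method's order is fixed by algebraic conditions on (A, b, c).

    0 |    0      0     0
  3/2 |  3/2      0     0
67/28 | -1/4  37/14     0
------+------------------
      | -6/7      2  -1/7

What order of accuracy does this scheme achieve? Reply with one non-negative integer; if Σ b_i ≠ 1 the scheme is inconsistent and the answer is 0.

1

b = (-6/7, 2, -1/7)
c = (0, 3/2, 67/28)
Ac = (0, 0, 111/28)
Σ b_i: (-6/7)·1 + 2·1 + (-1/7)·1 = 1 ✓
b·c: 2·3/2 + (-1/7)·67/28 = 521/196 ≠ 1/2 ⇒ order 1.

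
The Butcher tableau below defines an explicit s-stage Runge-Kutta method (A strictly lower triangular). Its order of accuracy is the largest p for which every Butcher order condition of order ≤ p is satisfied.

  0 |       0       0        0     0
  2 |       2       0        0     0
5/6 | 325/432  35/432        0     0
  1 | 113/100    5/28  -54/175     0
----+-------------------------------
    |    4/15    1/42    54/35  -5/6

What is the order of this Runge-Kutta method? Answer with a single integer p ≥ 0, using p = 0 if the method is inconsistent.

b = (4/15, 1/42, 54/35, -5/6)
c = (0, 2, 5/6, 1)
Ac = (0, 0, 35/216, 1/10)
Σ b_i: 4/15·1 + 1/42·1 + 54/35·1 + (-5/6)·1 = 1 ✓
b·c: 1/42·2 + 54/35·5/6 + (-5/6)·1 = 1/2 ✓
b·c²: 1/42·4 + 54/35·25/36 + (-5/6)·1 = 1/3 ✓
b·Ac: 54/35·35/216 + (-5/6)·1/10 = 1/6 ✓
b·c³: 1/42·8 + 54/35·125/216 + (-5/6)·1 = 1/4 ✓
b·(c∘Ac): 54/35·175/1296 + (-5/6)·1/10 = 1/8 ✓
b·Ac²: 54/35·35/108 + (-5/6)·1/2 = 1/12 ✓
b·A²c: (-5/6)·(-1/20) = 1/24 ✓; 4 stages ⇒ order 4.

4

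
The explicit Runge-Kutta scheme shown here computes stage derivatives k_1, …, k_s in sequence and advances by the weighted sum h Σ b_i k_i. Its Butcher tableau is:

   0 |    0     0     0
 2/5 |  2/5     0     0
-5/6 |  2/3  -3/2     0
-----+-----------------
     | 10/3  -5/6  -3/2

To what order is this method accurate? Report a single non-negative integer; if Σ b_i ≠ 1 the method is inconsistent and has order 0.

b = (10/3, -5/6, -3/2)
c = (0, 2/5, -5/6)
Ac = (0, 0, -3/5)
Σ b_i: 10/3·1 + (-5/6)·1 + (-3/2)·1 = 1 ✓
b·c: (-5/6)·2/5 + (-3/2)·(-5/6) = 11/12 ≠ 1/2 ⇒ order 1.

1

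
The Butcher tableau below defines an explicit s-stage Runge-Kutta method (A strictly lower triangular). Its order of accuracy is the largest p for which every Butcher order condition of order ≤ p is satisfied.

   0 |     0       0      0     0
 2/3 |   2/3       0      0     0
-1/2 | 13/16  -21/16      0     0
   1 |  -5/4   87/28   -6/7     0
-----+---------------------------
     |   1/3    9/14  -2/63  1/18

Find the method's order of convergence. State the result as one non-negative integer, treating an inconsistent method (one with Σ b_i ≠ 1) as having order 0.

b = (1/3, 9/14, -2/63, 1/18)
c = (0, 2/3, -1/2, 1)
Ac = (0, 0, -7/8, 5/2)
Σ b_i: 1/3·1 + 9/14·1 + (-2/63)·1 + 1/18·1 = 1 ✓
b·c: 9/14·2/3 + (-2/63)·(-1/2) + 1/18·1 = 1/2 ✓
b·c²: 9/14·4/9 + (-2/63)·1/4 + 1/18·1 = 1/3 ✓
b·Ac: (-2/63)·(-7/8) + 1/18·5/2 = 1/6 ✓
b·c³: 9/14·8/27 + (-2/63)·(-1/8) + 1/18·1 = 1/4 ✓
b·(c∘Ac): (-2/63)·7/16 + 1/18·5/2 = 1/8 ✓
b·Ac²: (-2/63)·(-7/12) + 1/18·7/6 = 1/12 ✓
b·A²c: 1/18·3/4 = 1/24 ✓; 4 stages ⇒ order 4.

4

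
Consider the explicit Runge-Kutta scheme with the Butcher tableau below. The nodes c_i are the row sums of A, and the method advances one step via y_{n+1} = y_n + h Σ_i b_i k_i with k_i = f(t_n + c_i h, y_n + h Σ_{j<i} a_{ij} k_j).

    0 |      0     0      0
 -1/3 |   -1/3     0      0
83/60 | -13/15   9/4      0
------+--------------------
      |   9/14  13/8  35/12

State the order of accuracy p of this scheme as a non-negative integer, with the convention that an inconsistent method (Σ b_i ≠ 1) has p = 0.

0

b = (9/14, 13/8, 35/12)
c = (0, -1/3, 83/60)
Ac = (0, 0, -3/4)
Σ b_i: 9/14·1 + 13/8·1 + 35/12·1 = 871/168 ≠ 1 ⇒ order 0.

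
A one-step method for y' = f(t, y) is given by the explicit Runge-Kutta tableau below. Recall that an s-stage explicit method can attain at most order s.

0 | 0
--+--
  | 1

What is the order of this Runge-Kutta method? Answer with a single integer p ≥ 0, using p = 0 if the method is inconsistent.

b = (1)
c = (0)
Σ b_i: 1·1 = 1 ✓; 1 stage ⇒ order 1.

1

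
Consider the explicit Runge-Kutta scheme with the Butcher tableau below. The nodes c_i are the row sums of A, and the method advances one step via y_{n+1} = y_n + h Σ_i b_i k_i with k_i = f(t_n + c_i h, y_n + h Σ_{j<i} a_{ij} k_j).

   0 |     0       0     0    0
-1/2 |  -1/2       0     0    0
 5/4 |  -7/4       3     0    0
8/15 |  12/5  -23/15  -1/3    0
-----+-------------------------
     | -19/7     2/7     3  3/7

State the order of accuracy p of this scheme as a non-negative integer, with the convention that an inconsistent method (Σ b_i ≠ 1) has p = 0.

1

b = (-19/7, 2/7, 3, 3/7)
c = (0, -1/2, 5/4, 8/15)
Ac = (0, 0, -3/2, 7/20)
Σ b_i: (-19/7)·1 + 2/7·1 + 3·1 + 3/7·1 = 1 ✓
b·c: 2/7·(-1/2) + 3·5/4 + 3/7·8/15 = 537/140 ≠ 1/2 ⇒ order 1.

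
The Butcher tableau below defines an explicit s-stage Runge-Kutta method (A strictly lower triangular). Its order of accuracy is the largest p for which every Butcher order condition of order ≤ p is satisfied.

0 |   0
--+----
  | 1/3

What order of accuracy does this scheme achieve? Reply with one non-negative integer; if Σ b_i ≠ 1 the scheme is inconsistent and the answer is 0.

0

b = (1/3)
c = (0)
Σ b_i: 1/3·1 = 1/3 ≠ 1 ⇒ order 0.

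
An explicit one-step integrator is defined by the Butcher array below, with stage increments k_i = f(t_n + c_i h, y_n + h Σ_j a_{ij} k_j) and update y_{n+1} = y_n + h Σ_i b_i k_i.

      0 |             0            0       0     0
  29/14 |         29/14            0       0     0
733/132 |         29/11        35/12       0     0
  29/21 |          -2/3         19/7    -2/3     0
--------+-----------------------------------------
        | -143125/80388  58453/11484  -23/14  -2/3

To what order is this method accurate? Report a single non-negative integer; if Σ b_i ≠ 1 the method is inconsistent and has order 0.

b = (-143125/80388, 58453/11484, -23/14, -2/3)
c = (0, 29/14, 733/132, 29/21)
Ac = (0, 0, 145/24, 9316/4851)
Σ b_i: (-143125/80388)·1 + 58453/11484·1 + (-23/14)·1 + (-2/3)·1 = 1 ✓
b·c: 58453/11484·29/14 + (-23/14)·733/132 + (-2/3)·29/21 = 1/2 ✓
b·c²: 58453/11484·841/196 + (-23/14)·537289/17424 + (-2/3)·841/441 = -3145801/104544 ≠ 1/3 ⇒ order 2.
b·Ac: (-23/14)·145/24 + (-2/3)·9316/4851 = -2609267/232848 ≠ 1/6

2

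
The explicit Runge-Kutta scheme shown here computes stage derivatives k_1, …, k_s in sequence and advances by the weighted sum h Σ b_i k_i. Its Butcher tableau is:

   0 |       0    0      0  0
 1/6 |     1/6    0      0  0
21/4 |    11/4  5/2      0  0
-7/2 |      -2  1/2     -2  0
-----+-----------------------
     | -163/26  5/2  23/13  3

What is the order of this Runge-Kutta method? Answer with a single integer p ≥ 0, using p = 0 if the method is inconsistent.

1

b = (-163/26, 5/2, 23/13, 3)
c = (0, 1/6, 21/4, -7/2)
Ac = (0, 0, 5/12, -125/12)
Σ b_i: (-163/26)·1 + 5/2·1 + 23/13·1 + 3·1 = 1 ✓
b·c: 5/2·1/6 + 23/13·21/4 + 3·(-7/2) = -31/39 ≠ 1/2 ⇒ order 1.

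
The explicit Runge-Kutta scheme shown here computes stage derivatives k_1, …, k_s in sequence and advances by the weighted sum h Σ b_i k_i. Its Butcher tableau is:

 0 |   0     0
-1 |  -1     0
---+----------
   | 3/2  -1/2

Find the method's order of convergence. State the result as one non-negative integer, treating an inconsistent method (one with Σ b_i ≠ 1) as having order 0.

2

b = (3/2, -1/2)
c = (0, -1)
Σ b_i: 3/2·1 + (-1/2)·1 = 1 ✓
b·c: (-1/2)·(-1) = 1/2 ✓; 2 stages ⇒ order 2.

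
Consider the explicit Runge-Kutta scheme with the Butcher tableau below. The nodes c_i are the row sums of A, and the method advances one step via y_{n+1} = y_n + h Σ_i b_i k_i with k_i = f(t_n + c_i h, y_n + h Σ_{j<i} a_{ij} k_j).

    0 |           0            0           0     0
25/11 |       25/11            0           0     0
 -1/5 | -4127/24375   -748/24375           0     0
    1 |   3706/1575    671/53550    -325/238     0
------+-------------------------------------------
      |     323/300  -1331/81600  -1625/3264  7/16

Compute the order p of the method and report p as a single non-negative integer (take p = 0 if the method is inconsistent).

4

b = (323/300, -1331/81600, -1625/3264, 7/16)
c = (0, 25/11, -1/5, 1)
Ac = (0, 0, -68/975, 19/63)
Σ b_i: 323/300·1 + (-1331/81600)·1 + (-1625/3264)·1 + 7/16·1 = 1 ✓
b·c: (-1331/81600)·25/11 + (-1625/3264)·(-1/5) + 7/16·1 = 1/2 ✓
b·c²: (-1331/81600)·625/121 + (-1625/3264)·1/25 + 7/16·1 = 1/3 ✓
b·Ac: (-1625/3264)·(-68/975) + 7/16·19/63 = 1/6 ✓
b·c³: (-1331/81600)·15625/1331 + (-1625/3264)·(-1/125) + 7/16·1 = 1/4 ✓
b·(c∘Ac): (-1625/3264)·68/4875 + 7/16·19/63 = 1/8 ✓
b·Ac²: (-1625/3264)·(-68/429) + 7/16·1/99 = 1/12 ✓
b·A²c: 7/16·2/21 = 1/24 ✓; 4 stages ⇒ order 4.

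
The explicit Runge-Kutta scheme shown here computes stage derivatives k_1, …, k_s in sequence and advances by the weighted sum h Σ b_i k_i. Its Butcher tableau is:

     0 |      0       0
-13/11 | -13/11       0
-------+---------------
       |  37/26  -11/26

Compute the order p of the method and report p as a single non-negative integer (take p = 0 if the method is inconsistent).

2

b = (37/26, -11/26)
c = (0, -13/11)
Σ b_i: 37/26·1 + (-11/26)·1 = 1 ✓
b·c: (-11/26)·(-13/11) = 1/2 ✓; 2 stages ⇒ order 2.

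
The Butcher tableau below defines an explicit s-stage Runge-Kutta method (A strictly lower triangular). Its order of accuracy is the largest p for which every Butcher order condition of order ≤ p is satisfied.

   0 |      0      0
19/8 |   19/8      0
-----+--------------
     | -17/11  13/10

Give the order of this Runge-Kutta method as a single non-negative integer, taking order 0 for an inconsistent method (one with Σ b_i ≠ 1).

0

b = (-17/11, 13/10)
c = (0, 19/8)
Σ b_i: (-17/11)·1 + 13/10·1 = -27/110 ≠ 1 ⇒ order 0.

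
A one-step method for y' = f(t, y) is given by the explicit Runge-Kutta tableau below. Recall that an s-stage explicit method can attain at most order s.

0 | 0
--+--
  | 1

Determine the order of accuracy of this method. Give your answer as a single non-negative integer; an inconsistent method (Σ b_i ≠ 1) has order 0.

1

b = (1)
c = (0)
Σ b_i: 1·1 = 1 ✓; 1 stage ⇒ order 1.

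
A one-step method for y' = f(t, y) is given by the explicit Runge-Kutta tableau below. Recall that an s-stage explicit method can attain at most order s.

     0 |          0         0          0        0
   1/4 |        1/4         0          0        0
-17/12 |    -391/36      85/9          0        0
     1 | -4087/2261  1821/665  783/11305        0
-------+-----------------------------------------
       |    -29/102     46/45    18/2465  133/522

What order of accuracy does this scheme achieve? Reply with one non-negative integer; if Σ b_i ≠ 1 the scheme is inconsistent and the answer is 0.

4

b = (-29/102, 46/45, 18/2465, 133/522)
c = (0, 1/4, -17/12, 1)
Ac = (0, 0, 85/36, 78/133)
Σ b_i: (-29/102)·1 + 46/45·1 + 18/2465·1 + 133/522·1 = 1 ✓
b·c: 46/45·1/4 + 18/2465·(-17/12) + 133/522·1 = 1/2 ✓
b·c²: 46/45·1/16 + 18/2465·289/144 + 133/522·1 = 1/3 ✓
b·Ac: 18/2465·85/36 + 133/522·78/133 = 1/6 ✓
b·c³: 46/45·1/64 + 18/2465·(-4913/1728) + 133/522·1 = 1/4 ✓
b·(c∘Ac): 18/2465·(-1445/432) + 133/522·78/133 = 1/8 ✓
b·Ac²: 18/2465·85/144 + 133/522·165/532 = 1/12 ✓
b·A²c: 133/522·87/532 = 1/24 ✓; 4 stages ⇒ order 4.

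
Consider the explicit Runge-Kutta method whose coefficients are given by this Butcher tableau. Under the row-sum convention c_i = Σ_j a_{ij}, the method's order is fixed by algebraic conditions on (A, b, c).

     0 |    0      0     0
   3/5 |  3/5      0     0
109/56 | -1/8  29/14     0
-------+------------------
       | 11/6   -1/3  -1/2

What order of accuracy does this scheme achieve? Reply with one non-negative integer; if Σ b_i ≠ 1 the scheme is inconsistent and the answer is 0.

1

b = (11/6, -1/3, -1/2)
c = (0, 3/5, 109/56)
Ac = (0, 0, 87/70)
Σ b_i: 11/6·1 + (-1/3)·1 + (-1/2)·1 = 1 ✓
b·c: (-1/3)·3/5 + (-1/2)·109/56 = -657/560 ≠ 1/2 ⇒ order 1.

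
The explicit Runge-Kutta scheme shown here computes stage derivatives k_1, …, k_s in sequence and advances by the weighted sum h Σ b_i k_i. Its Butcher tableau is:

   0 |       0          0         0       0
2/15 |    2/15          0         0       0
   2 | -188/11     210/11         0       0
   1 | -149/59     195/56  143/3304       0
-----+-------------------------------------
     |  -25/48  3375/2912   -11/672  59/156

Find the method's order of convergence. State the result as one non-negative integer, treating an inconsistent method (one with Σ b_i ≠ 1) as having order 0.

b = (-25/48, 3375/2912, -11/672, 59/156)
c = (0, 2/15, 2, 1)
Ac = (0, 0, 28/11, 65/118)
Σ b_i: (-25/48)·1 + 3375/2912·1 + (-11/672)·1 + 59/156·1 = 1 ✓
b·c: 3375/2912·2/15 + (-11/672)·2 + 59/156·1 = 1/2 ✓
b·c²: 3375/2912·4/225 + (-11/672)·4 + 59/156·1 = 1/3 ✓
b·Ac: (-11/672)·28/11 + 59/156·65/118 = 1/6 ✓
b·c³: 3375/2912·8/3375 + (-11/672)·8 + 59/156·1 = 1/4 ✓
b·(c∘Ac): (-11/672)·56/11 + 59/156·65/118 = 1/8 ✓
b·Ac²: (-11/672)·56/165 + 59/156·208/885 = 1/12 ✓
b·A²c: 59/156·13/118 = 1/24 ✓; 4 stages ⇒ order 4.

4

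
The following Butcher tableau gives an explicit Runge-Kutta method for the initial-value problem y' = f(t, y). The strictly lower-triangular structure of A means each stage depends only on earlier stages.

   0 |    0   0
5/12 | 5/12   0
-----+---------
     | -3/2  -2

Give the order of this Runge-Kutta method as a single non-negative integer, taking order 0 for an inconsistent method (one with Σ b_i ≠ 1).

0

b = (-3/2, -2)
c = (0, 5/12)
Σ b_i: (-3/2)·1 + (-2)·1 = -7/2 ≠ 1 ⇒ order 0.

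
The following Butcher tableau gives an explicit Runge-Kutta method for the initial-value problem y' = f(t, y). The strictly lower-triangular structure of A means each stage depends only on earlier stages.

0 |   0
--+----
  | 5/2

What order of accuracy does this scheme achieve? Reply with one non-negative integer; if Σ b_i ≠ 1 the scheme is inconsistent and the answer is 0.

b = (5/2)
c = (0)
Σ b_i: 5/2·1 = 5/2 ≠ 1 ⇒ order 0.

0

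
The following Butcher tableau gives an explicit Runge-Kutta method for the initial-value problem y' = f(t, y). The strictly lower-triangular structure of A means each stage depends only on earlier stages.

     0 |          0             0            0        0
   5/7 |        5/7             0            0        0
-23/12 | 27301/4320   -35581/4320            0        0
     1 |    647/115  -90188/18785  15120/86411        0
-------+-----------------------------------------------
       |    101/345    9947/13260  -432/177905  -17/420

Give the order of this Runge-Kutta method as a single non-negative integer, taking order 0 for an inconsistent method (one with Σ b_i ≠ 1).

b = (101/345, 9947/13260, -432/177905, -17/420)
c = (0, 5/7, -23/12, 1)
Ac = (0, 0, -5083/864, -64/17)
Σ b_i: 101/345·1 + 9947/13260·1 + (-432/177905)·1 + (-17/420)·1 = 1 ✓
b·c: 9947/13260·5/7 + (-432/177905)·(-23/12) + (-17/420)·1 = 1/2 ✓
b·c²: 9947/13260·25/49 + (-432/177905)·529/144 + (-17/420)·1 = 1/3 ✓
b·Ac: (-432/177905)·(-5083/864) + (-17/420)·(-64/17) = 1/6 ✓
b·c³: 9947/13260·125/343 + (-432/177905)·(-12167/1728) + (-17/420)·1 = 1/4 ✓
b·(c∘Ac): (-432/177905)·116909/10368 + (-17/420)·(-64/17) = 1/8 ✓
b·Ac²: (-432/177905)·(-25415/6048) + (-17/420)·(-215/119) = 1/12 ✓
b·A²c: (-17/420)·(-35/34) = 1/24 ✓; 4 stages ⇒ order 4.

4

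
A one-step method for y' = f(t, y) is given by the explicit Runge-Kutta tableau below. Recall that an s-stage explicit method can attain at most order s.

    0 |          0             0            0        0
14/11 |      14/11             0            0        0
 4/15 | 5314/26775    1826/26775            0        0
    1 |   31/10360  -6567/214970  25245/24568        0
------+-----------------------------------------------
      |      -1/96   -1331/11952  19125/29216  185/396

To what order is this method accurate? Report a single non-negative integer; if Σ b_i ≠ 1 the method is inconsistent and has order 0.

b = (-1/96, -1331/11952, 19125/29216, 185/396)
c = (0, 14/11, 4/15, 1)
Ac = (0, 0, 332/3825, 87/370)
Σ b_i: (-1/96)·1 + (-1331/11952)·1 + 19125/29216·1 + 185/396·1 = 1 ✓
b·c: (-1331/11952)·14/11 + 19125/29216·4/15 + 185/396·1 = 1/2 ✓
b·c²: (-1331/11952)·196/121 + 19125/29216·16/225 + 185/396·1 = 1/3 ✓
b·Ac: 19125/29216·332/3825 + 185/396·87/370 = 1/6 ✓
b·c³: (-1331/11952)·2744/1331 + 19125/29216·64/3375 + 185/396·1 = 1/4 ✓
b·(c∘Ac): 19125/29216·1328/57375 + 185/396·87/370 = 1/8 ✓
b·Ac²: 19125/29216·4648/42075 + 185/396·48/2035 = 1/12 ✓
b·A²c: 185/396·33/370 = 1/24 ✓; 4 stages ⇒ order 4.

4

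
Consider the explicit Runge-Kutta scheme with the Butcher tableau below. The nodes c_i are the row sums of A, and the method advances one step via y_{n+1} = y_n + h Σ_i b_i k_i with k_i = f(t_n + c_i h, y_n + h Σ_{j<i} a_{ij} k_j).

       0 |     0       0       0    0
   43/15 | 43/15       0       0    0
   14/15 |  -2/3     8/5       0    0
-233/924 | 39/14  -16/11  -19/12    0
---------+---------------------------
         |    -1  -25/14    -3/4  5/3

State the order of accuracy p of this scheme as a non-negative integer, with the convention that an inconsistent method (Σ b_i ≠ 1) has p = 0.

0

b = (-1, -25/14, -3/4, 5/3)
c = (0, 43/15, 14/15, -233/924)
Ac = (0, 0, 344/75, -5591/990)
Σ b_i: (-1)·1 + (-25/14)·1 + (-3/4)·1 + 5/3·1 = -157/84 ≠ 1 ⇒ order 0.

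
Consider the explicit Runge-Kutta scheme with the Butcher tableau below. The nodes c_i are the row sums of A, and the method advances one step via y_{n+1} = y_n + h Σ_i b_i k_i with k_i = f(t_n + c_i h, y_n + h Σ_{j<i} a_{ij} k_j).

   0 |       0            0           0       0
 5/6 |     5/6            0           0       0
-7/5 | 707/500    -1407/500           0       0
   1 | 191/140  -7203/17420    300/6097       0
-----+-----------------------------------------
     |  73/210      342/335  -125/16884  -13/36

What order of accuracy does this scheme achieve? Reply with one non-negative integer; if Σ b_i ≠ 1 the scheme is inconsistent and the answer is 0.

b = (73/210, 342/335, -125/16884, -13/36)
c = (0, 5/6, -7/5, 1)
Ac = (0, 0, -469/200, -43/104)
Σ b_i: 73/210·1 + 342/335·1 + (-125/16884)·1 + (-13/36)·1 = 1 ✓
b·c: 342/335·5/6 + (-125/16884)·(-7/5) + (-13/36)·1 = 1/2 ✓
b·c²: 342/335·25/36 + (-125/16884)·49/25 + (-13/36)·1 = 1/3 ✓
b·Ac: (-125/16884)·(-469/200) + (-13/36)·(-43/104) = 1/6 ✓
b·c³: 342/335·125/216 + (-125/16884)·(-343/125) + (-13/36)·1 = 1/4 ✓
b·(c∘Ac): (-125/16884)·3283/1000 + (-13/36)·(-43/104) = 1/8 ✓
b·Ac²: (-125/16884)·(-469/240) + (-13/36)·(-119/624) = 1/12 ✓
b·A²c: (-13/36)·(-3/26) = 1/24 ✓; 4 stages ⇒ order 4.

4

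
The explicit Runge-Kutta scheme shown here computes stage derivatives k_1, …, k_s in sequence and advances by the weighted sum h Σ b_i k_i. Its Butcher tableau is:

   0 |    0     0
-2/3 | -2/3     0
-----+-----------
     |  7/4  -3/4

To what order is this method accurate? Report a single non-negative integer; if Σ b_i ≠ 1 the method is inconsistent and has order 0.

2

b = (7/4, -3/4)
c = (0, -2/3)
Σ b_i: 7/4·1 + (-3/4)·1 = 1 ✓
b·c: (-3/4)·(-2/3) = 1/2 ✓; 2 stages ⇒ order 2.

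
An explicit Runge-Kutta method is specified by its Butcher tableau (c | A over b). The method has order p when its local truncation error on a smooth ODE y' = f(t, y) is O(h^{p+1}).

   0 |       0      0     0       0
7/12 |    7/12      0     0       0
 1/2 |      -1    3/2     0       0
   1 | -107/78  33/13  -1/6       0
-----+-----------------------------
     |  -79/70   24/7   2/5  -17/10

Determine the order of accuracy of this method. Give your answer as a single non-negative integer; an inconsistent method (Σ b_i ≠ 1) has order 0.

b = (-79/70, 24/7, 2/5, -17/10)
c = (0, 7/12, 1/2, 1)
Ac = (0, 0, 7/8, 109/78)
Σ b_i: (-79/70)·1 + 24/7·1 + 2/5·1 + (-17/10)·1 = 1 ✓
b·c: 24/7·7/12 + 2/5·1/2 + (-17/10)·1 = 1/2 ✓
b·c²: 24/7·49/144 + 2/5·1/4 + (-17/10)·1 = -13/30 ≠ 1/3 ⇒ order 2.
b·Ac: 2/5·7/8 + (-17/10)·109/78 = -79/39 ≠ 1/6

2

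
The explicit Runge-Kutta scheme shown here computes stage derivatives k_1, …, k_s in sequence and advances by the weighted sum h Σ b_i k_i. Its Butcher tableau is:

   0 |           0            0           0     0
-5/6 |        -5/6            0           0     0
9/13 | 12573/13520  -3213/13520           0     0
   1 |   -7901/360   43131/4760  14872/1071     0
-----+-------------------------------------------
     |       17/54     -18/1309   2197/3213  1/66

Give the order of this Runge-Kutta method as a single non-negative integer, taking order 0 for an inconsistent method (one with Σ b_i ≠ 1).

b = (17/54, -18/1309, 2197/3213, 1/66)
c = (0, -5/6, 9/13, 1)
Ac = (0, 0, 1071/5408, 33/16)
Σ b_i: 17/54·1 + (-18/1309)·1 + 2197/3213·1 + 1/66·1 = 1 ✓
b·c: (-18/1309)·(-5/6) + 2197/3213·9/13 + 1/66·1 = 1/2 ✓
b·c²: (-18/1309)·25/36 + 2197/3213·81/169 + 1/66·1 = 1/3 ✓
b·Ac: 2197/3213·1071/5408 + 1/66·33/16 = 1/6 ✓
b·c³: (-18/1309)·(-125/216) + 2197/3213·729/2197 + 1/66·1 = 1/4 ✓
b·(c∘Ac): 2197/3213·9639/70304 + 1/66·33/16 = 1/8 ✓
b·Ac²: 2197/3213·(-1785/10816) + 1/66·1243/96 = 1/12 ✓
b·A²c: 1/66·11/4 = 1/24 ✓; 4 stages ⇒ order 4.

4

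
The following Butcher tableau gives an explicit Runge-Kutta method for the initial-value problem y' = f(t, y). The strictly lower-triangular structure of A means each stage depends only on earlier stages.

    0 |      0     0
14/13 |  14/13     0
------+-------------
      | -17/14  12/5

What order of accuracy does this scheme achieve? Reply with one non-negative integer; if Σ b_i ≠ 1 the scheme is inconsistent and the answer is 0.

b = (-17/14, 12/5)
c = (0, 14/13)
Σ b_i: (-17/14)·1 + 12/5·1 = 83/70 ≠ 1 ⇒ order 0.

0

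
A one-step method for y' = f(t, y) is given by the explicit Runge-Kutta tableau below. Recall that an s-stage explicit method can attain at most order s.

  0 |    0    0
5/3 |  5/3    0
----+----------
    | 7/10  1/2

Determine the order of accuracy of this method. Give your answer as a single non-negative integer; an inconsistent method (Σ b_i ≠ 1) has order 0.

0

b = (7/10, 1/2)
c = (0, 5/3)
Σ b_i: 7/10·1 + 1/2·1 = 6/5 ≠ 1 ⇒ order 0.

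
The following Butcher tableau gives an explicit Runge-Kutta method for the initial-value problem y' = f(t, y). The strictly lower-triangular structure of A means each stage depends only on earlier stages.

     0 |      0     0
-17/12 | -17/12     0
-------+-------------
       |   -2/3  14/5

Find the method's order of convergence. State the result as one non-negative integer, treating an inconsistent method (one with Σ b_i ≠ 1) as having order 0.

0

b = (-2/3, 14/5)
c = (0, -17/12)
Σ b_i: (-2/3)·1 + 14/5·1 = 32/15 ≠ 1 ⇒ order 0.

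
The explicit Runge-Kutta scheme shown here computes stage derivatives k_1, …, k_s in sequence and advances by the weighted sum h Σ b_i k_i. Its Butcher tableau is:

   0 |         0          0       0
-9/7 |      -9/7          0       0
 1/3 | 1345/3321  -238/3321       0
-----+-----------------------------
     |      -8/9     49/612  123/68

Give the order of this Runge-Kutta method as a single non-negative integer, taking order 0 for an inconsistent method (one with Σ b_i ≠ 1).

b = (-8/9, 49/612, 123/68)
c = (0, -9/7, 1/3)
Ac = (0, 0, 34/369)
Σ b_i: (-8/9)·1 + 49/612·1 + 123/68·1 = 1 ✓
b·c: 49/612·(-9/7) + 123/68·1/3 = 1/2 ✓
b·c²: 49/612·81/49 + 123/68·1/9 = 1/3 ✓
b·Ac: 123/68·34/369 = 1/6 ✓; 3 stages ⇒ order 3.

3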